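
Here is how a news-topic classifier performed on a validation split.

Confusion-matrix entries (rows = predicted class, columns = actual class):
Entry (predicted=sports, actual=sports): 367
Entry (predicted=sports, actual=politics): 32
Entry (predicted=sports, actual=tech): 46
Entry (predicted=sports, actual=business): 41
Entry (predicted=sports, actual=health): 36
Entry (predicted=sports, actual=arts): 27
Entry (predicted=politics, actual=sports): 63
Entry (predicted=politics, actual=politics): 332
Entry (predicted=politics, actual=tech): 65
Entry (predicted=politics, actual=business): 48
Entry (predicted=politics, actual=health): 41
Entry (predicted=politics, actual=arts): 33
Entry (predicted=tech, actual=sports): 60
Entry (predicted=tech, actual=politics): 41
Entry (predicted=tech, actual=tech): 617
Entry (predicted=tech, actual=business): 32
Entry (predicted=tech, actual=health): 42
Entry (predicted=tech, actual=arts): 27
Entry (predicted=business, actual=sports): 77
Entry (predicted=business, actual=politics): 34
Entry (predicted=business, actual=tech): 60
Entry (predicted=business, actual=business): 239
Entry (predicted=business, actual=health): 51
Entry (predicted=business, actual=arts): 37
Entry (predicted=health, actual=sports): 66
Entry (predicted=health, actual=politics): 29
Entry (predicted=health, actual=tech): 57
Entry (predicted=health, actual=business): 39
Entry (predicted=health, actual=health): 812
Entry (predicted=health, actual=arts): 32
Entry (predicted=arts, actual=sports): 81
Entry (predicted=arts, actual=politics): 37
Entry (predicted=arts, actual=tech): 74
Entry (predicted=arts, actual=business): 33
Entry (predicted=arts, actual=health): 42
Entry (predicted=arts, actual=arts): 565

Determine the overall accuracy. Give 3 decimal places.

0.679

Accuracy = trace / total = (367+332+617+239+812+565=2932) / 4315 = 2932/4315 = 0.679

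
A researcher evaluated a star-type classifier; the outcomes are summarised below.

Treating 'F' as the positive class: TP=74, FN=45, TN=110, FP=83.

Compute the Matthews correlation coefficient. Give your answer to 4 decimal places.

0.1863

MCC = (TP·TN − FP·FN) / √((TP+FP)(TP+FN)(TN+FP)(TN+FN))
Numerator = 74·110 − 83·45 = 4405
Denominator = √(157·119·193·155) = √558901945 = 23641.1071
MCC = 4405 / 23641.1071 = 0.1863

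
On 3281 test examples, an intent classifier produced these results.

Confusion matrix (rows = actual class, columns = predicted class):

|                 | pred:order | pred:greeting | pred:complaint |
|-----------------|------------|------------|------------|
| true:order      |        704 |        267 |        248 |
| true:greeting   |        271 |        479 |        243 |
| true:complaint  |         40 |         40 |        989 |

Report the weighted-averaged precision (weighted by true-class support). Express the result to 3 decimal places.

0.660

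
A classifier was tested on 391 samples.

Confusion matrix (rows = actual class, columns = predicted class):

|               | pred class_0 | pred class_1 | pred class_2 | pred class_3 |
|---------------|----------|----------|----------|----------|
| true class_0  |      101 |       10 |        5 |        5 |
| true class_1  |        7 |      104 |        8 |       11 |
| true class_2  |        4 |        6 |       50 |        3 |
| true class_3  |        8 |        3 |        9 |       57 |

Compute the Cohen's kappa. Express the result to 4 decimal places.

0.7242

Observed agreement pₒ = trace/N = 312/391 = 0.79795
Expected agreement pₑ = Σ (rowᵢ·colᵢ)/N² = (121·120 + 130·123 + 63·72 + 77·76)/391² = 0.26752
κ = (pₒ − pₑ)/(1 − pₑ) = (0.79795 − 0.26752)/(1 − 0.26752) = 0.7242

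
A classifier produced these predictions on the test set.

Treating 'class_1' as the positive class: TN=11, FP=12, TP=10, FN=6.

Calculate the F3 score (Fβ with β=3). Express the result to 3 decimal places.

0.602

Fβ = (1+β²)·TP / ((1+β²)·TP + β²·FN + FP), with β²=9
= 10·10 / (10·10 + 9·6 + 12) = 0.602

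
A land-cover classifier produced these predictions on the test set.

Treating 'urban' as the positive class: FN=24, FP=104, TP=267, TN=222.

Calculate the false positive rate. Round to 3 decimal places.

0.319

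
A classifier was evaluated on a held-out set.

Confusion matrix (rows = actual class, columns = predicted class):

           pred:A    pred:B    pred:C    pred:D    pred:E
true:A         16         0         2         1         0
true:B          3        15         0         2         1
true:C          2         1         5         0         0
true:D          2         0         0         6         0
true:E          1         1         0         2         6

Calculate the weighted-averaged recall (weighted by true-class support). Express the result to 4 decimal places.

0.7273

Per-class recall (TP/(TP+FN)):
  A: TP=16, FN=0+2+1+0=3 → 16/19 = 0.84211
  B: TP=15, FN=3+0+2+1=6 → 15/21 = 0.71429
  C: TP=5, FN=2+1+0+0=3 → 5/8 = 0.62500
  D: TP=6, FN=2+0+0+0=2 → 6/8 = 0.75000
  E: TP=6, FN=1+1+0+2=4 → 6/10 = 0.60000
Weighted-recall = Σ (supportᵢ/N)·recallᵢ with N=66: (19/66)·0.84211 + (21/66)·0.71429 + (8/66)·0.62500 + (8/66)·0.75000 + (10/66)·0.60000 = 0.7273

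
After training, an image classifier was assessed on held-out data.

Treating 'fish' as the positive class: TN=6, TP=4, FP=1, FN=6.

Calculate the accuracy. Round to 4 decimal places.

Accuracy = (TP+TN)/N = (4+6)/17 = 0.5882

0.5882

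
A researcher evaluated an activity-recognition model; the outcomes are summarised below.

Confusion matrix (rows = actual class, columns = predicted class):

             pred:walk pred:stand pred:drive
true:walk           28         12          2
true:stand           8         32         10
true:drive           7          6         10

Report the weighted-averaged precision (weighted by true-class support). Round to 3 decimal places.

Per-class precision (TP/(TP+FP)):
  walk: TP=28, FP=8+7=15 → 28/43 = 0.6512
  stand: TP=32, FP=12+6=18 → 32/50 = 0.6400
  drive: TP=10, FP=2+10=12 → 10/22 = 0.4545
Weighted-precision = Σ (supportᵢ/N)·precisionᵢ with N=115: (42/115)·0.6512 + (50/115)·0.6400 + (23/115)·0.4545 = 0.607

0.607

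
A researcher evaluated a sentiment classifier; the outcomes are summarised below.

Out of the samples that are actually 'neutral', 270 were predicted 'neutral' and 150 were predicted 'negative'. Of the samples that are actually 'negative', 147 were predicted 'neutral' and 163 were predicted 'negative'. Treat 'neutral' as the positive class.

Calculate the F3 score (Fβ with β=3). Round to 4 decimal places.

0.6433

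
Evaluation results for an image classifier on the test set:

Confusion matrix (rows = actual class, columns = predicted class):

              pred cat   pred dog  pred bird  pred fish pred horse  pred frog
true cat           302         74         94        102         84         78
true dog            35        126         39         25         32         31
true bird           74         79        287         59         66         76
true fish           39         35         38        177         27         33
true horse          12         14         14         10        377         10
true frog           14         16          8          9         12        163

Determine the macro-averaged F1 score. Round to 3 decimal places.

Per-class F1 score (2·TP/(2·TP+FP+FN)):
  cat: TP=302, FP=35+74+39+12+14=174, FN=74+94+102+84+78=432 → 604/1210 = 0.4992
  dog: TP=126, FP=74+79+35+14+16=218, FN=35+39+25+32+31=162 → 252/632 = 0.3987
  bird: TP=287, FP=94+39+38+14+8=193, FN=74+79+59+66+76=354 → 574/1121 = 0.5120
  fish: TP=177, FP=102+25+59+10+9=205, FN=39+35+38+27+33=172 → 354/731 = 0.4843
  horse: TP=377, FP=84+32+66+27+12=221, FN=12+14+14+10+10=60 → 754/1035 = 0.7285
  frog: TP=163, FP=78+31+76+33+10=228, FN=14+16+8+9+12=59 → 326/613 = 0.5318
Macro-F1 score = mean = (0.4992 + 0.3987 + 0.5120 + 0.4843 + 0.7285 + 0.5318) / 6 = 0.526

0.526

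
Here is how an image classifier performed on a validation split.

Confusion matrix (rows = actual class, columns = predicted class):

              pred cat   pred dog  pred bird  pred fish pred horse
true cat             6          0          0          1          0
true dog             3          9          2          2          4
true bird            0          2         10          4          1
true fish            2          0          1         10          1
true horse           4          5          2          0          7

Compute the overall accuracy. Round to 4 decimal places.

0.5526

Accuracy = trace / total = (6+9+10+10+7=42) / 76 = 42/76 = 0.5526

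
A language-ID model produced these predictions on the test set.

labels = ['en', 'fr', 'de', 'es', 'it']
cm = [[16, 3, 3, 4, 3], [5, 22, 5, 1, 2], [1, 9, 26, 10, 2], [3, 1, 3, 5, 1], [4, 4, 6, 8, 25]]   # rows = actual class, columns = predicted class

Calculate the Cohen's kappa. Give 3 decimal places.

0.427

Observed agreement pₒ = trace/N = 94/172 = 0.5465
Expected agreement pₑ = Σ (rowᵢ·colᵢ)/N² = (29·29 + 35·39 + 48·43 + 13·28 + 47·33)/172² = 0.2091
κ = (pₒ − pₑ)/(1 − pₑ) = (0.5465 − 0.2091)/(1 − 0.2091) = 0.427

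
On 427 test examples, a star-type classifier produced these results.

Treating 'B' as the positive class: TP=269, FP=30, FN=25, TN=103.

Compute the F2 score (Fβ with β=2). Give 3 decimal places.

0.912

Fβ = (1+β²)·TP / ((1+β²)·TP + β²·FN + FP), with β²=4
= 5·269 / (5·269 + 4·25 + 30) = 0.912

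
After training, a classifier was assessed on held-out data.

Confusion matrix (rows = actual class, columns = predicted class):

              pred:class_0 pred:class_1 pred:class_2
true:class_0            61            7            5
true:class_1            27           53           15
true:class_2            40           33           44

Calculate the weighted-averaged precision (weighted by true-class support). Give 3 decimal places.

0.594

Per-class precision (TP/(TP+FP)):
  class_0: TP=61, FP=27+40=67 → 61/128 = 0.4766
  class_1: TP=53, FP=7+33=40 → 53/93 = 0.5699
  class_2: TP=44, FP=5+15=20 → 44/64 = 0.6875
Weighted-precision = Σ (supportᵢ/N)·precisionᵢ with N=285: (73/285)·0.4766 + (95/285)·0.5699 + (117/285)·0.6875 = 0.594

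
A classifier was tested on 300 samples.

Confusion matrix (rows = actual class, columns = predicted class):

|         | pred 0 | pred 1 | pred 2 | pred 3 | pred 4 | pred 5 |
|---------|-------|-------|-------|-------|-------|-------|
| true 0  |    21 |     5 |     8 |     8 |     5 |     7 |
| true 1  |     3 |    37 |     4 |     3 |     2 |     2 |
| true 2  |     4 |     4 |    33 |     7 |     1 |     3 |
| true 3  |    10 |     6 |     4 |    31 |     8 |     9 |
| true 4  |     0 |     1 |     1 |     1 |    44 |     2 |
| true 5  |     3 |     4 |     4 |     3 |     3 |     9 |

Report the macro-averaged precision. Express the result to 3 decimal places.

Per-class precision (TP/(TP+FP)):
  0: TP=21, FP=3+4+10+0+3=20 → 21/41 = 0.5122
  1: TP=37, FP=5+4+6+1+4=20 → 37/57 = 0.6491
  2: TP=33, FP=8+4+4+1+4=21 → 33/54 = 0.6111
  3: TP=31, FP=8+3+7+1+3=22 → 31/53 = 0.5849
  4: TP=44, FP=5+2+1+8+3=19 → 44/63 = 0.6984
  5: TP=9, FP=7+2+3+9+2=23 → 9/32 = 0.2813
Macro-precision = mean = (0.5122 + 0.6491 + 0.6111 + 0.5849 + 0.6984 + 0.2813) / 6 = 0.556

0.556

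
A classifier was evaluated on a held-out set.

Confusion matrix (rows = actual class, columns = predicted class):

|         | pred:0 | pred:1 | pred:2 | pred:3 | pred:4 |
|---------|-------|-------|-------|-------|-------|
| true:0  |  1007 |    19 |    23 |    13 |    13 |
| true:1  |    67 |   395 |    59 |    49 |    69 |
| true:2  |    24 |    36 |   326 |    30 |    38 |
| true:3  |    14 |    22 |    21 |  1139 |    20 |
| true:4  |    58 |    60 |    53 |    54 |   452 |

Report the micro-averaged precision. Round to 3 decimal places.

0.817

Micro-averaging pools counts across classes: ΣTP=3319, ΣFP=742, ΣFN=742.
Micro-precision = TP/(TP+FP) on pooled counts = 0.817 (equals overall accuracy in single-label multiclass).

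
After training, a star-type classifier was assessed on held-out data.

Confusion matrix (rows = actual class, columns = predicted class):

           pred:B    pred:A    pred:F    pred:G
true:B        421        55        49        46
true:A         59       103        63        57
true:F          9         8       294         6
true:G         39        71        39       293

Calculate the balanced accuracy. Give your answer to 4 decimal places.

Balanced accuracy = mean of per-class recall.
  B: recall = 421/571 = 0.73730
  A: recall = 103/282 = 0.36525
  F: recall = 294/317 = 0.92744
  G: recall = 293/442 = 0.66290
Mean = (0.73730 + 0.36525 + 0.92744 + 0.66290) / 4 = 0.6732

0.6732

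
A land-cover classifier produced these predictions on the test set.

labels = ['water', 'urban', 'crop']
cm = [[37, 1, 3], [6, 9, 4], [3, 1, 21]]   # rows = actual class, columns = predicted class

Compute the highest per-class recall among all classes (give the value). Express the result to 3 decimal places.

Per-class recall (TP/(TP+FN)):
  water: TP=37, FN=1+3=4 → 37/41 = 0.9024
  urban: TP=9, FN=6+4=10 → 9/19 = 0.4737
  crop: TP=21, FN=3+1=4 → 21/25 = 0.8400
Highest is class 'water' with recall = 0.902.

0.902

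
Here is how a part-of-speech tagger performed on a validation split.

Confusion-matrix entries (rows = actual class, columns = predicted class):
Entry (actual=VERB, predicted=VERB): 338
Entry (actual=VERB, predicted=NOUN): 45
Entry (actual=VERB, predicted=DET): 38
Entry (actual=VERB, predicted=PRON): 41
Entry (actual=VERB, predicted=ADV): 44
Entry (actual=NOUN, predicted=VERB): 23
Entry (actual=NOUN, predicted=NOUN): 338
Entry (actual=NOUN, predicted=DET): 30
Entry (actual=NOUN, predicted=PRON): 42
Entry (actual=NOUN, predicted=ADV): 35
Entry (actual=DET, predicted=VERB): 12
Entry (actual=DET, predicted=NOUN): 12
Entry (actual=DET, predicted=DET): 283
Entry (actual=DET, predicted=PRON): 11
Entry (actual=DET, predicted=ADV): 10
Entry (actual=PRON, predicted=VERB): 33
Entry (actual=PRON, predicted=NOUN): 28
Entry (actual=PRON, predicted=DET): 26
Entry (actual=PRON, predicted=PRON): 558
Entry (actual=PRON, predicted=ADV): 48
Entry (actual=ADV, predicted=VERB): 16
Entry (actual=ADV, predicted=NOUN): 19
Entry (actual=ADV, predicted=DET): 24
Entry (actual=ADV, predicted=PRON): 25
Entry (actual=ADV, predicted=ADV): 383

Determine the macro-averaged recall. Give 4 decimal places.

Per-class recall (TP/(TP+FN)):
  VERB: TP=338, FN=45+38+41+44=168 → 338/506 = 0.66798
  NOUN: TP=338, FN=23+30+42+35=130 → 338/468 = 0.72222
  DET: TP=283, FN=12+12+11+10=45 → 283/328 = 0.86280
  PRON: TP=558, FN=33+28+26+48=135 → 558/693 = 0.80519
  ADV: TP=383, FN=16+19+24+25=84 → 383/467 = 0.82013
Macro-recall = mean = (0.66798 + 0.72222 + 0.86280 + 0.80519 + 0.82013) / 5 = 0.7757

0.7757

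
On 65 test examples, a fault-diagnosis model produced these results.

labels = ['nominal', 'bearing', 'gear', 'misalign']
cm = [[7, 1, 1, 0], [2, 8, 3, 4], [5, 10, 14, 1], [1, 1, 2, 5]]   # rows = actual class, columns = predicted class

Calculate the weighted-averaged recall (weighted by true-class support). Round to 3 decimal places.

0.523

Per-class recall (TP/(TP+FN)):
  nominal: TP=7, FN=1+1+0=2 → 7/9 = 0.7778
  bearing: TP=8, FN=2+3+4=9 → 8/17 = 0.4706
  gear: TP=14, FN=5+10+1=16 → 14/30 = 0.4667
  misalign: TP=5, FN=1+1+2=4 → 5/9 = 0.5556
Weighted-recall = Σ (supportᵢ/N)·recallᵢ with N=65: (9/65)·0.7778 + (17/65)·0.4706 + (30/65)·0.4667 + (9/65)·0.5556 = 0.523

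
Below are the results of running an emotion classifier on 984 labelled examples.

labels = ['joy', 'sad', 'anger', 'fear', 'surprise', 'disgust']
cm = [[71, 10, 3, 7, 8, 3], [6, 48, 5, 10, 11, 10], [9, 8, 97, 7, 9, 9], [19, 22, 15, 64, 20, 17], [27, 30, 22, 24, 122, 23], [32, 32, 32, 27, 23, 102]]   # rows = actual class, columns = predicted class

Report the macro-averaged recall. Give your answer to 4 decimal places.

0.5397

Per-class recall (TP/(TP+FN)):
  joy: TP=71, FN=10+3+7+8+3=31 → 71/102 = 0.69608
  sad: TP=48, FN=6+5+10+11+10=42 → 48/90 = 0.53333
  anger: TP=97, FN=9+8+7+9+9=42 → 97/139 = 0.69784
  fear: TP=64, FN=19+22+15+20+17=93 → 64/157 = 0.40764
  surprise: TP=122, FN=27+30+22+24+23=126 → 122/248 = 0.49194
  disgust: TP=102, FN=32+32+32+27+23=146 → 102/248 = 0.41129
Macro-recall = mean = (0.69608 + 0.53333 + 0.69784 + 0.40764 + 0.49194 + 0.41129) / 6 = 0.5397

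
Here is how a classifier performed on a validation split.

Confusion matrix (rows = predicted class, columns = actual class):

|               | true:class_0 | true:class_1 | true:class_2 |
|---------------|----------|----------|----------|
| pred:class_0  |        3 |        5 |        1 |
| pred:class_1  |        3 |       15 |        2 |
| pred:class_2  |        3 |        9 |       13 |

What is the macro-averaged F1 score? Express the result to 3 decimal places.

Per-class F1 score (2·TP/(2·TP+FP+FN)):
  class_0: TP=3, FP=5+1=6, FN=3+3=6 → 6/18 = 0.3333
  class_1: TP=15, FP=3+2=5, FN=5+9=14 → 30/49 = 0.6122
  class_2: TP=13, FP=3+9=12, FN=1+2=3 → 26/41 = 0.6341
Macro-F1 score = mean = (0.3333 + 0.6122 + 0.6341) / 3 = 0.527

0.527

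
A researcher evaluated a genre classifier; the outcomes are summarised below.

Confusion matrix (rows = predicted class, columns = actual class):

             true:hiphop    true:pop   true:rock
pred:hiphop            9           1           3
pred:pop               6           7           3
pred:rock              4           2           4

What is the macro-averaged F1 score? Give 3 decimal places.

0.500

Per-class F1 score (2·TP/(2·TP+FP+FN)):
  hiphop: TP=9, FP=1+3=4, FN=6+4=10 → 18/32 = 0.5625
  pop: TP=7, FP=6+3=9, FN=1+2=3 → 14/26 = 0.5385
  rock: TP=4, FP=4+2=6, FN=3+3=6 → 8/20 = 0.4000
Macro-F1 score = mean = (0.5625 + 0.5385 + 0.4000) / 3 = 0.500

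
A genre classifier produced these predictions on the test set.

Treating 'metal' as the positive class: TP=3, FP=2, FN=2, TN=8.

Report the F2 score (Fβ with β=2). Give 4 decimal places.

Fβ = (1+β²)·TP / ((1+β²)·TP + β²·FN + FP), with β²=4
= 5·3 / (5·3 + 4·2 + 2) = 0.6000

0.6000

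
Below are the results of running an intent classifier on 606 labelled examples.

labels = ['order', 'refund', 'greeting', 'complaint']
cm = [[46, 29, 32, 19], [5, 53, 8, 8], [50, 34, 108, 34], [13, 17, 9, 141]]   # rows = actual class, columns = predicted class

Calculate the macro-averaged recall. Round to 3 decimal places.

0.586

Per-class recall (TP/(TP+FN)):
  order: TP=46, FN=29+32+19=80 → 46/126 = 0.3651
  refund: TP=53, FN=5+8+8=21 → 53/74 = 0.7162
  greeting: TP=108, FN=50+34+34=118 → 108/226 = 0.4779
  complaint: TP=141, FN=13+17+9=39 → 141/180 = 0.7833
Macro-recall = mean = (0.3651 + 0.7162 + 0.4779 + 0.7833) / 4 = 0.586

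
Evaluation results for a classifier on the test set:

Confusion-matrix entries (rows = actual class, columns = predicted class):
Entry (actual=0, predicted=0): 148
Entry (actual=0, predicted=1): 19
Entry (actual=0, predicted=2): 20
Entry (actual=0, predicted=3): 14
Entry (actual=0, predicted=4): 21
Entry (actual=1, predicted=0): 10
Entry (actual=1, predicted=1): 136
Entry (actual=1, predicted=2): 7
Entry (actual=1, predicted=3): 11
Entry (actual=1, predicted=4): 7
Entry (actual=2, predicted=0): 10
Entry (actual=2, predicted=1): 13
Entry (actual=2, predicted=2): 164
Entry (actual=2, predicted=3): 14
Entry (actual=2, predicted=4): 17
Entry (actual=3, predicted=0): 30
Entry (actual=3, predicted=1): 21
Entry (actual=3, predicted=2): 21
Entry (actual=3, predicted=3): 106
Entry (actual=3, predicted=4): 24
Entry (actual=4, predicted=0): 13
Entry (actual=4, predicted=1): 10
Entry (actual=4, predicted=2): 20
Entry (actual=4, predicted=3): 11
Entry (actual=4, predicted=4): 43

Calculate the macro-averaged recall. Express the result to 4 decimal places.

0.6365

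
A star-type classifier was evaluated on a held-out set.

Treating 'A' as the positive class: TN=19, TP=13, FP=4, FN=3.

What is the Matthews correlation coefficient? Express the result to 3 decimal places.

0.633

MCC = (TP·TN − FP·FN) / √((TP+FP)(TP+FN)(TN+FP)(TN+FN))
Numerator = 13·19 − 4·3 = 235
Denominator = √(17·16·23·22) = √137632 = 370.9879
MCC = 235 / 370.9879 = 0.633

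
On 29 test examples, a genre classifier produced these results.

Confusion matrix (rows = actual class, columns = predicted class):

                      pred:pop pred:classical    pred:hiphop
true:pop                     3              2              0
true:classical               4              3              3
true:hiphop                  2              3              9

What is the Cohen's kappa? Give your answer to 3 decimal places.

Observed agreement pₒ = trace/N = 15/29 = 0.5172
Expected agreement pₑ = Σ (rowᵢ·colᵢ)/N² = (5·9 + 10·8 + 14·12)/29² = 0.3484
κ = (pₒ − pₑ)/(1 − pₑ) = (0.5172 − 0.3484)/(1 − 0.3484) = 0.259

0.259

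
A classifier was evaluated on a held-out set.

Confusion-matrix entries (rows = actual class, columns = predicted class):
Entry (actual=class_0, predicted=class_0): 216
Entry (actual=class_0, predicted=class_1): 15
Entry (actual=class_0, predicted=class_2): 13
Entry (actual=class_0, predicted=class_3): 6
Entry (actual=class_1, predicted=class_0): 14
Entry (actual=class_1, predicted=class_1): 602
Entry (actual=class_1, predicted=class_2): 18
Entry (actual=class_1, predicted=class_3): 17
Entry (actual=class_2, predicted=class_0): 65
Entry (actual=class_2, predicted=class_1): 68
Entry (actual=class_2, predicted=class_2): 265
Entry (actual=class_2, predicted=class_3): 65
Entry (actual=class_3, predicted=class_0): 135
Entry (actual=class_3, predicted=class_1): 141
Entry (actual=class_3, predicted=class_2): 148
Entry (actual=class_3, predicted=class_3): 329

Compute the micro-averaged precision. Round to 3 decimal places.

0.667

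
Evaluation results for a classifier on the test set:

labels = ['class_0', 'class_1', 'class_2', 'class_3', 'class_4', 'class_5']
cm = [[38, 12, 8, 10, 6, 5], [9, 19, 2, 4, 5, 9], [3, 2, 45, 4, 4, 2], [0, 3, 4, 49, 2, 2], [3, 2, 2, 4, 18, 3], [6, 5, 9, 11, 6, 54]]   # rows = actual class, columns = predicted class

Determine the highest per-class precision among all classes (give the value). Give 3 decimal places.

Per-class precision (TP/(TP+FP)):
  class_0: TP=38, FP=9+3+0+3+6=21 → 38/59 = 0.6441
  class_1: TP=19, FP=12+2+3+2+5=24 → 19/43 = 0.4419
  class_2: TP=45, FP=8+2+4+2+9=25 → 45/70 = 0.6429
  class_3: TP=49, FP=10+4+4+4+11=33 → 49/82 = 0.5976
  class_4: TP=18, FP=6+5+4+2+6=23 → 18/41 = 0.4390
  class_5: TP=54, FP=5+9+2+2+3=21 → 54/75 = 0.7200
Highest is class 'class_5' with precision = 0.720.

0.720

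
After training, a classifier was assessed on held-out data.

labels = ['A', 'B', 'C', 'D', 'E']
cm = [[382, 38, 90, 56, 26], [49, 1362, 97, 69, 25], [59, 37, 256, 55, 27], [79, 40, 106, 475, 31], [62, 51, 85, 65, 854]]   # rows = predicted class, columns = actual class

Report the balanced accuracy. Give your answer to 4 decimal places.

0.6894

Balanced accuracy = mean of per-class recall.
  A: recall = 382/631 = 0.60539
  B: recall = 1362/1528 = 0.89136
  C: recall = 256/634 = 0.40379
  D: recall = 475/720 = 0.65972
  E: recall = 854/963 = 0.88681
Mean = (0.60539 + 0.89136 + 0.40379 + 0.65972 + 0.88681) / 5 = 0.6894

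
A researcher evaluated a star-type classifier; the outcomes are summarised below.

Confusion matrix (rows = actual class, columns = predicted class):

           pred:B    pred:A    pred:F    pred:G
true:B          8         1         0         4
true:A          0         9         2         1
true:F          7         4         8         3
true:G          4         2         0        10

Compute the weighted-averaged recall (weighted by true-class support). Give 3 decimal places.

Per-class recall (TP/(TP+FN)):
  B: TP=8, FN=1+0+4=5 → 8/13 = 0.6154
  A: TP=9, FN=0+2+1=3 → 9/12 = 0.7500
  F: TP=8, FN=7+4+3=14 → 8/22 = 0.3636
  G: TP=10, FN=4+2+0=6 → 10/16 = 0.6250
Weighted-recall = Σ (supportᵢ/N)·recallᵢ with N=63: (13/63)·0.6154 + (12/63)·0.7500 + (22/63)·0.3636 + (16/63)·0.6250 = 0.556

0.556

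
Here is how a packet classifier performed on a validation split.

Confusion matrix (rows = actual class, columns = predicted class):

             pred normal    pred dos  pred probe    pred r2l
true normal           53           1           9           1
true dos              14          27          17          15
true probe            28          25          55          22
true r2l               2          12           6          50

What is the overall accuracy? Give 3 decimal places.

0.549

Accuracy = trace / total = (53+27+55+50=185) / 337 = 185/337 = 0.549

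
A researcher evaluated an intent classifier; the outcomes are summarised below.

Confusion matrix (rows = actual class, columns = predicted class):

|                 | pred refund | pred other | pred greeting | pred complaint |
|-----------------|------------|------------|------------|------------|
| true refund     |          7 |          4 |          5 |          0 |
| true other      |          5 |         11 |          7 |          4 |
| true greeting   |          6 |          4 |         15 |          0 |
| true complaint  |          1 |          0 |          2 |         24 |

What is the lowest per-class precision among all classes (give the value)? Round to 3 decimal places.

0.368

Per-class precision (TP/(TP+FP)):
  refund: TP=7, FP=5+6+1=12 → 7/19 = 0.3684
  other: TP=11, FP=4+4+0=8 → 11/19 = 0.5789
  greeting: TP=15, FP=5+7+2=14 → 15/29 = 0.5172
  complaint: TP=24, FP=0+4+0=4 → 24/28 = 0.8571
Lowest is class 'refund' with precision = 0.368.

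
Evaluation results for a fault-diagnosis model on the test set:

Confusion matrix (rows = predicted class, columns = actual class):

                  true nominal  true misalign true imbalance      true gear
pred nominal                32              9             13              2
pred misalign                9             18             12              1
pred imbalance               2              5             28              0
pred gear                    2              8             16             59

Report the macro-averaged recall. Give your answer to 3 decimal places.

Per-class recall (TP/(TP+FN)):
  nominal: TP=32, FN=9+2+2=13 → 32/45 = 0.7111
  misalign: TP=18, FN=9+5+8=22 → 18/40 = 0.4500
  imbalance: TP=28, FN=13+12+16=41 → 28/69 = 0.4058
  gear: TP=59, FN=2+1+0=3 → 59/62 = 0.9516
Macro-recall = mean = (0.7111 + 0.4500 + 0.4058 + 0.9516) / 4 = 0.630

0.630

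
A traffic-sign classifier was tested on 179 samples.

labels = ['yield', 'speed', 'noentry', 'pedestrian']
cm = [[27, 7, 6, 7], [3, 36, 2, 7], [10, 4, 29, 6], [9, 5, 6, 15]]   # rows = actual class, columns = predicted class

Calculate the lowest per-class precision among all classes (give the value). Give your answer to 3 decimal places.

0.429

Per-class precision (TP/(TP+FP)):
  yield: TP=27, FP=3+10+9=22 → 27/49 = 0.5510
  speed: TP=36, FP=7+4+5=16 → 36/52 = 0.6923
  noentry: TP=29, FP=6+2+6=14 → 29/43 = 0.6744
  pedestrian: TP=15, FP=7+7+6=20 → 15/35 = 0.4286
Lowest is class 'pedestrian' with precision = 0.429.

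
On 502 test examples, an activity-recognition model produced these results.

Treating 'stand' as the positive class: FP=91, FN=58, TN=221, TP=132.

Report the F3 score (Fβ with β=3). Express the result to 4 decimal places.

Fβ = (1+β²)·TP / ((1+β²)·TP + β²·FN + FP), with β²=9
= 10·132 / (10·132 + 9·58 + 91) = 0.6829

0.6829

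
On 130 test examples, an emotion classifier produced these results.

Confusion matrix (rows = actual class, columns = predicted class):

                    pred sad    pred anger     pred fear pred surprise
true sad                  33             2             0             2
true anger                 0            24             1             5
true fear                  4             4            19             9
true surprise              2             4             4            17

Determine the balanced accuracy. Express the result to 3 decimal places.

Balanced accuracy = mean of per-class recall.
  sad: recall = 33/37 = 0.8919
  anger: recall = 24/30 = 0.8000
  fear: recall = 19/36 = 0.5278
  surprise: recall = 17/27 = 0.6296
Mean = (0.8919 + 0.8000 + 0.5278 + 0.6296) / 4 = 0.712

0.712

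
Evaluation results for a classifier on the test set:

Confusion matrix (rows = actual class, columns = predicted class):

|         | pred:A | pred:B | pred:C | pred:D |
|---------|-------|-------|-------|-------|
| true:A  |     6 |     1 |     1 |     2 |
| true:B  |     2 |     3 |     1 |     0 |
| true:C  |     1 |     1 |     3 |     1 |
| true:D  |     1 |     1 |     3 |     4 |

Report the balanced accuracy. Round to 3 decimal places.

0.511

Balanced accuracy = mean of per-class recall.
  A: recall = 6/10 = 0.6000
  B: recall = 3/6 = 0.5000
  C: recall = 3/6 = 0.5000
  D: recall = 4/9 = 0.4444
Mean = (0.6000 + 0.5000 + 0.5000 + 0.4444) / 4 = 0.511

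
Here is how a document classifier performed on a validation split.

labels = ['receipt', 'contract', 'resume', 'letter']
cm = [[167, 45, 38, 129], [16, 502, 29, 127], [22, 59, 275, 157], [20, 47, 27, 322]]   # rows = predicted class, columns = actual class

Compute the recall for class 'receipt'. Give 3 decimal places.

0.742

Take TP from the diagonal, FP from the rest of the 'receipt' prediction marginal, FN from the rest of the 'receipt' actual marginal.
recall = TP/(TP+FN).
receipt: TP=167, FN=16+22+20=58 → 167/225 = 0.7422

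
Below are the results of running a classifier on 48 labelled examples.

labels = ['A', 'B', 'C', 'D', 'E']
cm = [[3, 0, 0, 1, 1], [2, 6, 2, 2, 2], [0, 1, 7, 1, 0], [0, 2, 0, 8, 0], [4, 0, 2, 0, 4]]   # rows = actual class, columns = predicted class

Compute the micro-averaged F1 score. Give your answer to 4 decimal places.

Micro-averaging pools counts across classes: ΣTP=28, ΣFP=20, ΣFN=20.
Micro-F1 score = 2·TP/(2·TP+FP+FN) on pooled counts = 0.5833 (equals overall accuracy in single-label multiclass).

0.5833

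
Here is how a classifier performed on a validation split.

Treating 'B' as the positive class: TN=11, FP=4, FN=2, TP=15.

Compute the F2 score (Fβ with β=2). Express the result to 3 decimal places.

Fβ = (1+β²)·TP / ((1+β²)·TP + β²·FN + FP), with β²=4
= 5·15 / (5·15 + 4·2 + 4) = 0.862

0.862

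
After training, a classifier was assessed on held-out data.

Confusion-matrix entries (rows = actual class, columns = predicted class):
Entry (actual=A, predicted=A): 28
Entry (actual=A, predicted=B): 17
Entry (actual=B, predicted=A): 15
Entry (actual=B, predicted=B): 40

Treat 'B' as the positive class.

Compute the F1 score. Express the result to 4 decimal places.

Precision = TP/(TP+FP) = 40/57 = 0.7018
Recall = TP/(TP+FN) = 40/55 = 0.7273
F1 = 2·TP/(2·TP+FP+FN) = 80/112 = 0.7143

0.7143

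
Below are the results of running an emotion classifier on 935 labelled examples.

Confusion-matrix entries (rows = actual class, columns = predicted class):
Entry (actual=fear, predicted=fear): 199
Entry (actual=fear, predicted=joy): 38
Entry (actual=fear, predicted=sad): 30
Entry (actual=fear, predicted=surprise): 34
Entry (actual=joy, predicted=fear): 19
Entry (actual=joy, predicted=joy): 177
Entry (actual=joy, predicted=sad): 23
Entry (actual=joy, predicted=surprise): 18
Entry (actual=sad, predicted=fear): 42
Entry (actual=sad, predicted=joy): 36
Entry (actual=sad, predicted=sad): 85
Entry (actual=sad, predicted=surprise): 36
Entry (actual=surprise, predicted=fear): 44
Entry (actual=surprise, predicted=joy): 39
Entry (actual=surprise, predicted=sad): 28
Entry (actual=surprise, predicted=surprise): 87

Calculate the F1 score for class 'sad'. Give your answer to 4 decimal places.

One-vs-rest for 'sad': TP = diagonal; FP = other classes predicted 'sad'; FN = 'sad' predicted as other.
F1 score = 2·TP/(2·TP+FP+FN).
sad: TP=85, FP=30+23+28=81, FN=42+36+36=114 → 170/365 = 0.46575

0.4658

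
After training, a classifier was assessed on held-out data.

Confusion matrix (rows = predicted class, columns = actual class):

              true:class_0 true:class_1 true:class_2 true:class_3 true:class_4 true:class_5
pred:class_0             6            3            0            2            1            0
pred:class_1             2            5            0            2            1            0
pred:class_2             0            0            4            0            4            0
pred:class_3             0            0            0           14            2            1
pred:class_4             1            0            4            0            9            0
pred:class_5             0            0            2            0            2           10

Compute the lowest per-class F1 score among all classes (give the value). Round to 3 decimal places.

0.444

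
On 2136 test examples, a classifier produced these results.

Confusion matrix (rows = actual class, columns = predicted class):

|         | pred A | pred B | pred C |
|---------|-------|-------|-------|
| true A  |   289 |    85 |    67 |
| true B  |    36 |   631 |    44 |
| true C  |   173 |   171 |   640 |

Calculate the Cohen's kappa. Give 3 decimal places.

Observed agreement pₒ = trace/N = 1560/2136 = 0.7303
Expected agreement pₑ = Σ (rowᵢ·colᵢ)/N² = (441·498 + 711·887 + 984·751)/2136² = 0.3483
κ = (pₒ − pₑ)/(1 − pₑ) = (0.7303 − 0.3483)/(1 − 0.3483) = 0.586

0.586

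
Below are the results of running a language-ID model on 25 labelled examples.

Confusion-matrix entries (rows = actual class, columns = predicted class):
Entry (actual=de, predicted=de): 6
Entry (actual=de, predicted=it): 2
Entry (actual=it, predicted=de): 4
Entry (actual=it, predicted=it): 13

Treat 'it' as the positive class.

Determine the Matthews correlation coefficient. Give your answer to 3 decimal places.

0.490

MCC = (TP·TN − FP·FN) / √((TP+FP)(TP+FN)(TN+FP)(TN+FN))
Numerator = 13·6 − 2·4 = 70
Denominator = √(15·17·8·10) = √20400 = 142.8286
MCC = 70 / 142.8286 = 0.490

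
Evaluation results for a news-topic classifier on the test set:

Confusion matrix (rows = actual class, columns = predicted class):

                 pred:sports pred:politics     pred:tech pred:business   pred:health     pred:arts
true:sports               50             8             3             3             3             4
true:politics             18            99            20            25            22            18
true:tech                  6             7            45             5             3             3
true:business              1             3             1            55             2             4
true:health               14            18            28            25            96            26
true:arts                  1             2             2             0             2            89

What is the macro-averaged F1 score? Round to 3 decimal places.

0.612

Per-class F1 score (2·TP/(2·TP+FP+FN)):
  sports: TP=50, FP=18+6+1+14+1=40, FN=8+3+3+3+4=21 → 100/161 = 0.6211
  politics: TP=99, FP=8+7+3+18+2=38, FN=18+20+25+22+18=103 → 198/339 = 0.5841
  tech: TP=45, FP=3+20+1+28+2=54, FN=6+7+5+3+3=24 → 90/168 = 0.5357
  business: TP=55, FP=3+25+5+25+0=58, FN=1+3+1+2+4=11 → 110/179 = 0.6145
  health: TP=96, FP=3+22+3+2+2=32, FN=14+18+28+25+26=111 → 192/335 = 0.5731
  arts: TP=89, FP=4+18+3+4+26=55, FN=1+2+2+0+2=7 → 178/240 = 0.7417
Macro-F1 score = mean = (0.6211 + 0.5841 + 0.5357 + 0.6145 + 0.5731 + 0.7417) / 6 = 0.612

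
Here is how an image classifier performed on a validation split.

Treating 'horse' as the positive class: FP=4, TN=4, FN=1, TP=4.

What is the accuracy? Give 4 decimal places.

Accuracy = (TP+TN)/N = (4+4)/13 = 0.6154

0.6154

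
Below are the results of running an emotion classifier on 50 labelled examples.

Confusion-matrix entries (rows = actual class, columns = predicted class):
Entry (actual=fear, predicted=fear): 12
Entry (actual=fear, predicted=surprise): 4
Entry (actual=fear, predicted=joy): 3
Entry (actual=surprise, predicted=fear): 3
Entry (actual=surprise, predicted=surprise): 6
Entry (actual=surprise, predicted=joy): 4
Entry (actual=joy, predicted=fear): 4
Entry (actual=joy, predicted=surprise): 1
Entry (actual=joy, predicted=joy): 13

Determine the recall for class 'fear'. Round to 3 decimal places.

recall = TP/(TP+FN).
fear: TP=12, FN=4+3=7 → 12/19 = 0.6316

0.632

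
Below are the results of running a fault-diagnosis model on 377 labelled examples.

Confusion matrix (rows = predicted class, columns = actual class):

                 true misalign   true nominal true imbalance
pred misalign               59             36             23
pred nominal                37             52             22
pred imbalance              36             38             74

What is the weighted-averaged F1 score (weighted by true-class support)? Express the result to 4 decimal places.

Per-class F1 score (2·TP/(2·TP+FP+FN)):
  misalign: TP=59, FP=36+23=59, FN=37+36=73 → 118/250 = 0.47200
  nominal: TP=52, FP=37+22=59, FN=36+38=74 → 104/237 = 0.43882
  imbalance: TP=74, FP=36+38=74, FN=23+22=45 → 148/267 = 0.55431
Weighted-F1 score = Σ (supportᵢ/N)·F1 scoreᵢ with N=377: (132/377)·0.47200 + (126/377)·0.43882 + (119/377)·0.55431 = 0.4869

0.4869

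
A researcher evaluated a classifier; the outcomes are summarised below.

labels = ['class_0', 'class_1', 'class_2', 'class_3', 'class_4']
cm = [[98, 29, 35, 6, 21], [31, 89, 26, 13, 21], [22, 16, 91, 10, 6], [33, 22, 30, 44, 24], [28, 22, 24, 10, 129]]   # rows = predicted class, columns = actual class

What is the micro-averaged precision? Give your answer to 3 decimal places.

Micro-averaging pools counts across classes: ΣTP=451, ΣFP=429, ΣFN=429.
Micro-precision = TP/(TP+FP) on pooled counts = 0.513 (equals overall accuracy in single-label multiclass).

0.513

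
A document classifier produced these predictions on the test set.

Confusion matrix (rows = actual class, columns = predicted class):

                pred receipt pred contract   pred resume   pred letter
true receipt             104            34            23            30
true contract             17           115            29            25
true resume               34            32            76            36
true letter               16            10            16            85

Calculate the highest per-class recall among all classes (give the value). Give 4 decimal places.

Per-class recall (TP/(TP+FN)):
  receipt: TP=104, FN=34+23+30=87 → 104/191 = 0.54450
  contract: TP=115, FN=17+29+25=71 → 115/186 = 0.61828
  resume: TP=76, FN=34+32+36=102 → 76/178 = 0.42697
  letter: TP=85, FN=16+10+16=42 → 85/127 = 0.66929
Highest is class 'letter' with recall = 0.6693.

0.6693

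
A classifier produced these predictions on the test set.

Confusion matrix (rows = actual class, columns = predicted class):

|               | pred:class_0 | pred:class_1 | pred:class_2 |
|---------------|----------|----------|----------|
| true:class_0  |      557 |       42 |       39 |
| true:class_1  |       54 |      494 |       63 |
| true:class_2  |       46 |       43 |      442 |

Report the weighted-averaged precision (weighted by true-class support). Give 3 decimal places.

Per-class precision (TP/(TP+FP)):
  class_0: TP=557, FP=54+46=100 → 557/657 = 0.8478
  class_1: TP=494, FP=42+43=85 → 494/579 = 0.8532
  class_2: TP=442, FP=39+63=102 → 442/544 = 0.8125
Weighted-precision = Σ (supportᵢ/N)·precisionᵢ with N=1780: (638/1780)·0.8478 + (611/1780)·0.8532 + (531/1780)·0.8125 = 0.839

0.839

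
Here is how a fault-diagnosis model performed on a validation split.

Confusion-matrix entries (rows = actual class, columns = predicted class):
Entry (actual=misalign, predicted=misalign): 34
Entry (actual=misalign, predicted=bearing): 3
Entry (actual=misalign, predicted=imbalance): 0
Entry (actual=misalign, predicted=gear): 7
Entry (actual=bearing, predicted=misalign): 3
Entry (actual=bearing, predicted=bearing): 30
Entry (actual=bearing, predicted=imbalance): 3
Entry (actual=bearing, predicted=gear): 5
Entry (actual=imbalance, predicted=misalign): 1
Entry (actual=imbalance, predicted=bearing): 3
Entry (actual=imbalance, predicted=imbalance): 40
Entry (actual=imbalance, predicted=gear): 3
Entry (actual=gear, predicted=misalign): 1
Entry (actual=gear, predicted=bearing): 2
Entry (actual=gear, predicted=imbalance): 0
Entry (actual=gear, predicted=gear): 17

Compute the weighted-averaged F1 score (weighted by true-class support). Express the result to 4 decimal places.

0.8029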